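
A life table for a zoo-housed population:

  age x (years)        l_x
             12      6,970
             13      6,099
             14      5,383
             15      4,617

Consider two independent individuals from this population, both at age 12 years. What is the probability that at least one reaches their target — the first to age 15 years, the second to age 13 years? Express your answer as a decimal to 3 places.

p₁ = l_15/l_12 = 4,617/6,970 = 0.662410; p₂ = l_13/l_12 = 6,099/6,970 = 0.875036.
P(at least one) = 1 − (1−p₁)(1−p₂) = 1 − 0.337590 × 0.124964 = 0.957813.

0.958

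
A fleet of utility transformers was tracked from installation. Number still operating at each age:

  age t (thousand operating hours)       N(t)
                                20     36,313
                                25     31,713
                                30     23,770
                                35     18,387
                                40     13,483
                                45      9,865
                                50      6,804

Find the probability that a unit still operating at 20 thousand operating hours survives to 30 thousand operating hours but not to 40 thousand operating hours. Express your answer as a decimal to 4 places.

This is the probability of reaching 30 but not 40, conditional on being operational at 20: (N(30) − N(40)) / N(20).
= (23,770 − 13,483) / 36,313 = 10,287 / 36,313 = 0.283287.

0.2833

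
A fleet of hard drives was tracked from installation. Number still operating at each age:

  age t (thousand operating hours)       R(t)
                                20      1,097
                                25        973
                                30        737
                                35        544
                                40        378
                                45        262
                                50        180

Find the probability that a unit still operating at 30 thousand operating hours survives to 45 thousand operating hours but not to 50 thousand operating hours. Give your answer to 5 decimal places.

This is the probability of reaching 45 but not 50, conditional on being operational at 30: (R(45) − R(50)) / R(30).
= (262 − 180) / 737 = 82 / 737 = 0.111262.

0.11126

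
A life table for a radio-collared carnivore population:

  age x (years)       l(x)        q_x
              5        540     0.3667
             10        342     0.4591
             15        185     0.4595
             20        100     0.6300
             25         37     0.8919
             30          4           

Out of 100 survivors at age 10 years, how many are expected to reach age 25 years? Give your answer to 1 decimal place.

The relevant probability is 37/342 = 0.108187.
Expected number = 100 × 0.108187 = 10.8.

10.8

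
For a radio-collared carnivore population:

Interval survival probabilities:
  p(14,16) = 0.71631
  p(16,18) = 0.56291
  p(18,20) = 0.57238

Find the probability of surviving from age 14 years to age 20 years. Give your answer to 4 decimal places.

Chaining the interval survival probabilities: 0.71631 × 0.56291 × 0.57238.
= 0.230794.

0.2308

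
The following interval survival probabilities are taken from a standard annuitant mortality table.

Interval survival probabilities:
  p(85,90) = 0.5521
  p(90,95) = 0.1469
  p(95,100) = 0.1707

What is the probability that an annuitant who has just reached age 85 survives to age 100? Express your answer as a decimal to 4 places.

0.0138

P(survive 85→100) = 0.5521 × 0.1469 × 0.1707.
= 0.013844.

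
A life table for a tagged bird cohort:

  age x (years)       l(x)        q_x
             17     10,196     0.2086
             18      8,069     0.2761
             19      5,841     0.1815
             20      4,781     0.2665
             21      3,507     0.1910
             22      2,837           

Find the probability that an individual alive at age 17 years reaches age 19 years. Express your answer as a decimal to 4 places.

0.5729

The conditional survival probability is l(19)/l(17) = 5,841/10,196 = 0.572872.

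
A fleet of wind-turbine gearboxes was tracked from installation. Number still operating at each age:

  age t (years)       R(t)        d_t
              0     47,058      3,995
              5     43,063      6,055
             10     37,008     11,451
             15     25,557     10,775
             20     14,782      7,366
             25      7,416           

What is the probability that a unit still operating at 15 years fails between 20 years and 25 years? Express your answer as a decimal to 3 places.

0.288

This is the probability of reaching 20 but not 25, conditional on being operational at 15: (R(20) − R(25)) / R(15).
= (14,782 − 7,416) / 25,557 = 7,366 / 25,557 = 0.288218.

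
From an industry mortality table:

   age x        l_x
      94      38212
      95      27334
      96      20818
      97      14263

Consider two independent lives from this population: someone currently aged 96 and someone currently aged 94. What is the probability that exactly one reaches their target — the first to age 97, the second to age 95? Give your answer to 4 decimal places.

p₁ = l_97/l_96 = 14263/20818 = 0.685128; p₂ = l_95/l_94 = 27334/38212 = 0.715325.
P(exactly one) = p₁(1−p₂) + (1−p₁)p₂ = 0.195039 + 0.225236 = 0.420275.

0.4203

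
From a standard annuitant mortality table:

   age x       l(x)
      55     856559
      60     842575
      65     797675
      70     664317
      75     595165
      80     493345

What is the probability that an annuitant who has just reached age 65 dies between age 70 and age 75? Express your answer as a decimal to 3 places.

0.087

This is the probability of reaching 70 but not 75, conditional on being alive at 65: (l(70) − l(75)) / l(65).
= (664317 − 595165) / 797675 = 69152 / 797675 = 0.086692.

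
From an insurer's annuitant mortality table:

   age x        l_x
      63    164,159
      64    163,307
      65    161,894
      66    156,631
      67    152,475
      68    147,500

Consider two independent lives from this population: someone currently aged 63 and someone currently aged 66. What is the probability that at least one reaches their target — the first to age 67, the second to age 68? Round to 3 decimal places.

p₁ = l_67/l_63 = 152,475/164,159 = 0.928825; p₂ = l_68/l_66 = 147,500/156,631 = 0.941704.
P(at least one) = 1 − (1−p₁)(1−p₂) = 1 − 0.071175 × 0.058296 = 0.995851.

0.996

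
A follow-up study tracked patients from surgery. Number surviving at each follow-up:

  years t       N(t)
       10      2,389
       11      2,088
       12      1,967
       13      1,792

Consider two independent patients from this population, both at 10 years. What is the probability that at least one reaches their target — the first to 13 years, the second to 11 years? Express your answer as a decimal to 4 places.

p₁ = N(13)/N(10) = 1,792/2,389 = 0.750105; p₂ = N(11)/N(10) = 2,088/2,389 = 0.874006.
P(at least one) = 1 − (1−p₁)(1−p₂) = 1 − 0.249895 × 0.125994 = 0.968515.

0.9685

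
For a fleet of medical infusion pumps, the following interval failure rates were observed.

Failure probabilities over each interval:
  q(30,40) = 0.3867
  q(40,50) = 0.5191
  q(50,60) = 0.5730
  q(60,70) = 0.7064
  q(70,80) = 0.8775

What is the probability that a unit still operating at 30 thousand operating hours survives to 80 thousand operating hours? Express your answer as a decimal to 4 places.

Survival from 30 to 80 is the product of surviving each interval: (1 − 0.3867) × (1 − 0.5191) × (1 − 0.5730) × (1 − 0.7064) × (1 − 0.8775).
= 0.6133 × 0.4809 × 0.4270 × 0.2936 × 0.1225 = 0.004529.

0.0045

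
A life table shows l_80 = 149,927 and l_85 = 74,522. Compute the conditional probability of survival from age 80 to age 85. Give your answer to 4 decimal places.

0.4971

We want 5p80 = l_85/l_80.
The conditional survival probability is l_85/l_80 = 74,522/149,927 = 0.497055.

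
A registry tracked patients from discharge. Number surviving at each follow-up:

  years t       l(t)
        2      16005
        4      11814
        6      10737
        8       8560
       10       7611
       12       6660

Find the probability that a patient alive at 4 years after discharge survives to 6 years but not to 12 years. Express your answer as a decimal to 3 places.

This is the probability of reaching 6 but not 12, conditional on being alive at 4: (l(6) − l(12)) / l(4).
= (10737 − 6660) / 11814 = 4077 / 11814 = 0.345099.

0.345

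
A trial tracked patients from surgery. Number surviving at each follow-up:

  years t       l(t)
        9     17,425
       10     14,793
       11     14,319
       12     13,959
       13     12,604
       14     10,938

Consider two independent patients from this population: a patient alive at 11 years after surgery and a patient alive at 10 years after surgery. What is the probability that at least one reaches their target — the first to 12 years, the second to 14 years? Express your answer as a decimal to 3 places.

0.993

p₁ = l(12)/l(11) = 13,959/14,319 = 0.974859; p₂ = l(14)/l(10) = 10,938/14,793 = 0.739404.
P(at least one) = 1 − (1−p₁)(1−p₂) = 1 − 0.025141 × 0.260596 = 0.993448.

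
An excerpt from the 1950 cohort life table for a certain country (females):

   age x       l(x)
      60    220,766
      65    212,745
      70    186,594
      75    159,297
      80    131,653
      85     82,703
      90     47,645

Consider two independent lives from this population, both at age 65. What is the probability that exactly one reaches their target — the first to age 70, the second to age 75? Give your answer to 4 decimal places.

0.3124

p₁ = l(70)/l(65) = 186,594/212,745 = 0.877078; p₂ = l(75)/l(65) = 159,297/212,745 = 0.748770.
P(exactly one) = p₁(1−p₂) + (1−p₁)p₂ = 0.220348 + 0.092040 = 0.312389.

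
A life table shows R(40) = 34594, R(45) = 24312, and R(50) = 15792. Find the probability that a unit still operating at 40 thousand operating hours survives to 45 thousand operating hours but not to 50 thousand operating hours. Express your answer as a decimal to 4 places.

0.2463

This is the probability of reaching 45 but not 50, conditional on being operational at 40: (R(45) − R(50)) / R(40).
= (24312 − 15792) / 34594 = 8520 / 34594 = 0.246285.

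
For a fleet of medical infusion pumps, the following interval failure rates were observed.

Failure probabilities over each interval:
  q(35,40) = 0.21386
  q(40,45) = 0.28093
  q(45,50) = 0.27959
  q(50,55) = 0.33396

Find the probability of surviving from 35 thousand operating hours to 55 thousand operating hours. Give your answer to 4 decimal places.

0.2712

Chaining the interval survival probabilities: (1 − 0.21386) × (1 − 0.28093) × (1 − 0.27959) × (1 − 0.33396).
= 0.78614 × 0.71907 × 0.72041 × 0.66604 = 0.271238.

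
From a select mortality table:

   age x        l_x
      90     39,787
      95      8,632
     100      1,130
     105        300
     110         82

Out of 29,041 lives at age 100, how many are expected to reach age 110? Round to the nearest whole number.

2107

The relevant probability is 82/1,130 = 0.072566.
Expected number = 29,041 × 0.072566 = 2107.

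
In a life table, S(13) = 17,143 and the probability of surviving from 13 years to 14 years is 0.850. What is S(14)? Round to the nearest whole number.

14572

S(14) = S(13) × p = 17,143 × 0.850 = 14572.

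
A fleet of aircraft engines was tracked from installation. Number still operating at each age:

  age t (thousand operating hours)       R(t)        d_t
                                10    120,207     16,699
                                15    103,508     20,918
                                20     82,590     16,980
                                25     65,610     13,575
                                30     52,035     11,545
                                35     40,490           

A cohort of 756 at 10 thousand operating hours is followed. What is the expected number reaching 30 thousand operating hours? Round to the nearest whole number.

The relevant probability is 52,035/120,207 = 0.432878.
Expected number = 756 × 0.432878 = 327.

327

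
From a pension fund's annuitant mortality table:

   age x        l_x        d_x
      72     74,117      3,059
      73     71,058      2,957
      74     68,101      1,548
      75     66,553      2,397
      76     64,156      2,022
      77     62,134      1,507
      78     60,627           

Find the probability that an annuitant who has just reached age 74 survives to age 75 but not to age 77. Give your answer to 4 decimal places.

We want 1|2q74 = (l_75 − l_77)/l_74.
This is the probability of reaching 75 but not 77, conditional on being alive at 74: (l_75 − l_77) / l_74.
= (66,553 − 62,134) / 68,101 = 4,419 / 68,101 = 0.064889.

0.0649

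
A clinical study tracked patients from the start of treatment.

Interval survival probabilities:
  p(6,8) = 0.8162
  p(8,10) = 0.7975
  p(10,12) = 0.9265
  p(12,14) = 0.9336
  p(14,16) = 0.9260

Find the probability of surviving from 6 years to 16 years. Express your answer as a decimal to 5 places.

Survival from 6 to 16 is the product of surviving each interval: 0.8162 × 0.7975 × 0.9265 × 0.9336 × 0.9260.
= 0.521368.

0.52137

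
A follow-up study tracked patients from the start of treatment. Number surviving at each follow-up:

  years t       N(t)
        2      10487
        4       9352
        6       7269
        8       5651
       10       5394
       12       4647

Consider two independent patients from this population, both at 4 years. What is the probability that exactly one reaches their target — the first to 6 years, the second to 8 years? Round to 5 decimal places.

p₁ = N(6)/N(4) = 7269/9352 = 0.777267; p₂ = N(8)/N(4) = 5651/9352 = 0.604256.
P(exactly one) = p₁(1−p₂) + (1−p₁)p₂ = 0.307599 + 0.134588 = 0.442187.

0.44219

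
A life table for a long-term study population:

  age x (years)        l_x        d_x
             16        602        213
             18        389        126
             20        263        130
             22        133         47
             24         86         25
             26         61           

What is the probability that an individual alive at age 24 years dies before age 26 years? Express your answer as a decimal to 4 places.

P(die before 26 | alive at 24) = 1 − l_26/l_24 = 1 − 61/86 = (25)/86 = 0.290698.

0.2907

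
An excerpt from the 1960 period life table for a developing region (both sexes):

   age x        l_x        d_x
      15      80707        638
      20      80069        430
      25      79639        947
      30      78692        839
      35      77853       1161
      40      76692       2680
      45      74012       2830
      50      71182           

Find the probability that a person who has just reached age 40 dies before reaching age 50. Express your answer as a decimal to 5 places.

0.07185

P(die before 50 | alive at 40) = 1 − l_50/l_40 = 1 − 71182/76692 = (5510)/76692 = 0.071846.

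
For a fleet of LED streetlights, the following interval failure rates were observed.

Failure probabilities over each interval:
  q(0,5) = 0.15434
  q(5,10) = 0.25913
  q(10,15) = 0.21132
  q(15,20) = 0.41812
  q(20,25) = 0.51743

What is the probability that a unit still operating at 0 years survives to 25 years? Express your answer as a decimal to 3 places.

0.139

P(survive 0→25) = (1 − 0.15434) × (1 − 0.25913) × (1 − 0.21132) × (1 − 0.41812) × (1 − 0.51743).
= 0.84566 × 0.74087 × 0.78868 × 0.58188 × 0.48257 = 0.138750.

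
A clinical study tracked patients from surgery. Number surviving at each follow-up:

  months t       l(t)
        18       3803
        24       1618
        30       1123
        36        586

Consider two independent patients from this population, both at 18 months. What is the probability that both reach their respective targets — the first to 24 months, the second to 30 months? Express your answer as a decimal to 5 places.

p₁ = l(24)/l(18) = 1618/3803 = 0.425454; p₂ = l(30)/l(18) = 1123/3803 = 0.295293.
P(both) = p₁ × p₂ = 0.425454 × 0.295293 = 0.125634.

0.12563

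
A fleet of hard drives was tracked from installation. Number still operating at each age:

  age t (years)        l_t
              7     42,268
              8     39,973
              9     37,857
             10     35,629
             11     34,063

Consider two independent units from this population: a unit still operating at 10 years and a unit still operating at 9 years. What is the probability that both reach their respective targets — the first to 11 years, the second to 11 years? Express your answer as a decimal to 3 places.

p₁ = l_11/l_10 = 34,063/35,629 = 0.956047; p₂ = l_11/l_9 = 34,063/37,857 = 0.899781.
P(both) = p₁ × p₂ = 0.956047 × 0.899781 = 0.860233.

0.860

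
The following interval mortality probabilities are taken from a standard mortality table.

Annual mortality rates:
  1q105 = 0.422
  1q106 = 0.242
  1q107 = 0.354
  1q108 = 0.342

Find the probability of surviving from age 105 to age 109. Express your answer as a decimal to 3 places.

4p105 = (1 − 0.422) × (1 − 0.242) × (1 − 0.354) × (1 − 0.342).
= 0.578 × 0.758 × 0.646 × 0.658 = 0.186232.

0.186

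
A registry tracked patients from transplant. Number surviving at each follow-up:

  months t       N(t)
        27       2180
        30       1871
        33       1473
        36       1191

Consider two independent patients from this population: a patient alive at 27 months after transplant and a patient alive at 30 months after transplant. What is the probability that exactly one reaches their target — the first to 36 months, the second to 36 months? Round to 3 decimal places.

p₁ = N(36)/N(27) = 1191/2180 = 0.546330; p₂ = N(36)/N(30) = 1191/1871 = 0.636558.
P(exactly one) = p₁(1−p₂) + (1−p₁)p₂ = 0.198559 + 0.288787 = 0.487347.

0.487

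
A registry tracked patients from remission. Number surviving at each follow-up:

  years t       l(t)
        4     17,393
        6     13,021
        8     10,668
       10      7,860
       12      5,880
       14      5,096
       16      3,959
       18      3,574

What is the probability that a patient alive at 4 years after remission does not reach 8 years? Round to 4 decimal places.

0.3866

P(die before 8 | alive at 4) = 1 − l(8)/l(4) = 1 − 10,668/17,393 = (6,725)/17,393 = 0.386650.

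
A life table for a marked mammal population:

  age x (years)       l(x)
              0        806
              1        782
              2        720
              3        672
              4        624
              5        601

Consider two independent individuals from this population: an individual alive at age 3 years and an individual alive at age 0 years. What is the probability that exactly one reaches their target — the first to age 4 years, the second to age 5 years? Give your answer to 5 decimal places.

0.28944

p₁ = l(4)/l(3) = 624/672 = 0.928571; p₂ = l(5)/l(0) = 601/806 = 0.745658.
P(exactly one) = p₁(1−p₂) + (1−p₁)p₂ = 0.236175 + 0.053262 = 0.289436.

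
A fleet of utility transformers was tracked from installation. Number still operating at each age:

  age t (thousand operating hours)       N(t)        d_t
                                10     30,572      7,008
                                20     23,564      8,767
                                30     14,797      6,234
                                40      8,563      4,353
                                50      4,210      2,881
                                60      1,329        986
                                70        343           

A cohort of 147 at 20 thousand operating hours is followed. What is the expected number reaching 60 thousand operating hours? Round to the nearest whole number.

The relevant probability is 1,329/23,564 = 0.056400.
Expected number = 147 × 0.056400 = 8.

8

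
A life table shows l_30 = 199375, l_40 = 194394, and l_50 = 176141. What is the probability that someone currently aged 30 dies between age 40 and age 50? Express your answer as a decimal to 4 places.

0.0916

This is the probability of reaching 40 but not 50, conditional on being alive at 30: (l_40 − l_50) / l_30.
= (194394 − 176141) / 199375 = 18253 / 199375 = 0.091551.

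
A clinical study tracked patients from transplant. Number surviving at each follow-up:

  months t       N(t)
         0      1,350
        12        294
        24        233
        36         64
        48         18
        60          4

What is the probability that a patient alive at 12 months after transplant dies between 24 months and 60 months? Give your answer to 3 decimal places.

This is the probability of reaching 24 but not 60, conditional on being alive at 12: (N(24) − N(60)) / N(12).
= (233 − 4) / 294 = 229 / 294 = 0.778912.

0.779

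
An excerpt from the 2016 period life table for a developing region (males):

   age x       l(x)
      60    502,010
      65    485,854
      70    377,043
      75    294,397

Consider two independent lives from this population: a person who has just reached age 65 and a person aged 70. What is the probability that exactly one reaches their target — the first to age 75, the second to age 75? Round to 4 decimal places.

0.4405

p₁ = l(75)/l(65) = 294,397/485,854 = 0.605937; p₂ = l(75)/l(70) = 294,397/377,043 = 0.780805.
P(exactly one) = p₁(1−p₂) + (1−p₁)p₂ = 0.132818 + 0.307686 = 0.440505.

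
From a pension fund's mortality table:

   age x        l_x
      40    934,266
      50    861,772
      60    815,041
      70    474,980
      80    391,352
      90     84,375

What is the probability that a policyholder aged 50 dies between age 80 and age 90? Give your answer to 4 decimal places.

0.3562

We want 30|10q50 = (l_80 − l_90)/l_50.
This is the probability of reaching 80 but not 90, conditional on being alive at 50: (l_80 − l_90) / l_50.
= (391,352 − 84,375) / 861,772 = 306,977 / 861,772 = 0.356216.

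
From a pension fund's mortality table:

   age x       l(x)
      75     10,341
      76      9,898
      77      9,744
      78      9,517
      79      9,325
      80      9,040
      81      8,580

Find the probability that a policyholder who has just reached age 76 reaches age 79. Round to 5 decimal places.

0.94211

The conditional survival probability is l(79)/l(76) = 9,325/9,898 = 0.942110.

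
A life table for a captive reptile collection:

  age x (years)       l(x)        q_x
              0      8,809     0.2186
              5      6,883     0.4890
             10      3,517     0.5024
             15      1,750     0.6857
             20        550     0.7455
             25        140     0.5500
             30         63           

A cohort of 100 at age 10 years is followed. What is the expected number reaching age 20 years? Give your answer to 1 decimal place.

15.6

The relevant probability is 550/3,517 = 0.156383.
Expected number = 100 × 0.156383 = 15.6.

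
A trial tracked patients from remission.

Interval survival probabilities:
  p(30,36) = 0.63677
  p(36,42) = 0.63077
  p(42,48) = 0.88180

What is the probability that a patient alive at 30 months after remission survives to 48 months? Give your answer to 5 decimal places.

Survival from 30 to 48 is the product of surviving each interval: 0.63677 × 0.63077 × 0.88180.
= 0.354180.

0.35418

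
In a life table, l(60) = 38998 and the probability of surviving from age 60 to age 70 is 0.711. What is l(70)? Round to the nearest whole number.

27728

l(70) = l(60) × p = 38998 × 0.711 = 27728.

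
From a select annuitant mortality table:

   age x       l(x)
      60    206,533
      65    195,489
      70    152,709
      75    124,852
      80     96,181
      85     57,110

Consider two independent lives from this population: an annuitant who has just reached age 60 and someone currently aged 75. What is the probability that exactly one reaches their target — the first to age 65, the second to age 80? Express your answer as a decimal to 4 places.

0.2586

p₁ = l(65)/l(60) = 195,489/206,533 = 0.946527; p₂ = l(80)/l(75) = 96,181/124,852 = 0.770360.
P(exactly one) = p₁(1−p₂) + (1−p₁)p₂ = 0.217360 + 0.041193 = 0.258554.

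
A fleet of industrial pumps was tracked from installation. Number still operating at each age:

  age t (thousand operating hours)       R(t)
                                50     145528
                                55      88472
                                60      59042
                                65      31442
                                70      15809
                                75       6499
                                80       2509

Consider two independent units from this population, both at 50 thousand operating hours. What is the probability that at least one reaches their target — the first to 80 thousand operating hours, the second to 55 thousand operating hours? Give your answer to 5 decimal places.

p₁ = R(80)/R(50) = 2509/145528 = 0.017241; p₂ = R(55)/R(50) = 88472/145528 = 0.607938.
P(at least one) = 1 − (1−p₁)(1−p₂) = 1 − 0.982759 × 0.392062 = 0.614698.

0.61470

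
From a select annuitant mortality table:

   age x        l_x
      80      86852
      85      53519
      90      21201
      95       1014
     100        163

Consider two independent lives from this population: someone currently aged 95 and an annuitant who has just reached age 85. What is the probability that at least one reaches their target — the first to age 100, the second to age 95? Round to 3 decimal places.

p₁ = l_100/l_95 = 163/1014 = 0.160750; p₂ = l_95/l_85 = 1014/53519 = 0.018947.
P(at least one) = 1 − (1−p₁)(1−p₂) = 1 − 0.839250 × 0.981053 = 0.176651.

0.177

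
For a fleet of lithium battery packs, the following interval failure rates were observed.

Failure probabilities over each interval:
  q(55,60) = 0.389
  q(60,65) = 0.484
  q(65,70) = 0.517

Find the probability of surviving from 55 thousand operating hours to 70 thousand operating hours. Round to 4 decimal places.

0.1523

Survival from 55 to 70 is the product of surviving each interval: (1 − 0.389) × (1 − 0.484) × (1 − 0.517).
= 0.611 × 0.516 × 0.483 = 0.152278.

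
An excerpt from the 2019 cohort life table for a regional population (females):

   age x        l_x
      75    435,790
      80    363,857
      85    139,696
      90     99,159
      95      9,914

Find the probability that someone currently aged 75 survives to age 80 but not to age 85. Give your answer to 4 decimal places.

We want 5|5q75 = (l_80 − l_85)/l_75.
This is the probability of reaching 80 but not 85, conditional on being alive at 75: (l_80 − l_85) / l_75.
= (363,857 − 139,696) / 435,790 = 224,161 / 435,790 = 0.514378.

0.5144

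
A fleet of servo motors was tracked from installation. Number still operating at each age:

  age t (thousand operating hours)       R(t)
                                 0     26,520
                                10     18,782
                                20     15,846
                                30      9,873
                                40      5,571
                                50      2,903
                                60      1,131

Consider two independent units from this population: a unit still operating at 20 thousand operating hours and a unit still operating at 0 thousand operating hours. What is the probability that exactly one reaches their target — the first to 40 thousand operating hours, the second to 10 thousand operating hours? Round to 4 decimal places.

p₁ = R(40)/R(20) = 5,571/15,846 = 0.351571; p₂ = R(10)/R(0) = 18,782/26,520 = 0.708220.
P(exactly one) = p₁(1−p₂) + (1−p₁)p₂ = 0.102581 + 0.459230 = 0.561812.

0.5618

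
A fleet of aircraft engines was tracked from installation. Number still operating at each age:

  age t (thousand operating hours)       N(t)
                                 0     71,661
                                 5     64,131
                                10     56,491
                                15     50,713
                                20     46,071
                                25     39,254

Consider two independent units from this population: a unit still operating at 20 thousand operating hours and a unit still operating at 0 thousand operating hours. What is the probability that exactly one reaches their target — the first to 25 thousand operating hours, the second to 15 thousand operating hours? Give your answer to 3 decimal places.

0.354

p₁ = N(25)/N(20) = 39,254/46,071 = 0.852033; p₂ = N(15)/N(0) = 50,713/71,661 = 0.707679.
P(exactly one) = p₁(1−p₂) + (1−p₁)p₂ = 0.249067 + 0.104713 = 0.353780.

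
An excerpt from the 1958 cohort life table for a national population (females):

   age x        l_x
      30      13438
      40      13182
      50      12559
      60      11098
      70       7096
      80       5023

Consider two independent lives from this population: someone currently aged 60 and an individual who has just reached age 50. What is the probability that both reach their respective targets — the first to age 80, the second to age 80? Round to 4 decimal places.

p₁ = l_80/l_60 = 5023/11098 = 0.452604; p₂ = l_80/l_50 = 5023/12559 = 0.399952.
P(both) = p₁ × p₂ = 0.452604 × 0.399952 = 0.181020.

0.1810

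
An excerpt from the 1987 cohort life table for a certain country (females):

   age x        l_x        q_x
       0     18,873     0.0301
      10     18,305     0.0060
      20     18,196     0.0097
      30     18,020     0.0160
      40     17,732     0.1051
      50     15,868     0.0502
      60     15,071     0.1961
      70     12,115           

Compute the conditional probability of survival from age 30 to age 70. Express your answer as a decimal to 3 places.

0.672

We want 40p30 = l_70/l_30.
The conditional survival probability is l_70/l_30 = 12,115/18,020 = 0.672309.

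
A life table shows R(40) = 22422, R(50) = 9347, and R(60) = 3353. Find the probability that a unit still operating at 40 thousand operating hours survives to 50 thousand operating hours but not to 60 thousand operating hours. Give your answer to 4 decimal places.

0.2673

This is the probability of reaching 50 but not 60, conditional on being operational at 40: (R(50) − R(60)) / R(40).
= (9347 − 3353) / 22422 = 5994 / 22422 = 0.267327.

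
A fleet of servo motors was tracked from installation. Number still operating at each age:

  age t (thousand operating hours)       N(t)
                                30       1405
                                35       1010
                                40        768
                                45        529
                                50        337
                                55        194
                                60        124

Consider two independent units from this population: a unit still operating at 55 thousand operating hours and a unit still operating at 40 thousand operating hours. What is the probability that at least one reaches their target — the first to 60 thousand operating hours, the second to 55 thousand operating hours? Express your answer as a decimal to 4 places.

0.7303

p₁ = N(60)/N(55) = 124/194 = 0.639175; p₂ = N(55)/N(40) = 194/768 = 0.252604.
P(at least one) = 1 − (1−p₁)(1−p₂) = 1 − 0.360825 × 0.747396 = 0.730321.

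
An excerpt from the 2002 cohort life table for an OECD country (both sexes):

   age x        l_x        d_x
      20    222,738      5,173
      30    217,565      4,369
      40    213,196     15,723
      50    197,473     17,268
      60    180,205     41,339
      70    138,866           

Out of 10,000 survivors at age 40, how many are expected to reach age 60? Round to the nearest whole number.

The relevant probability is 180,205/213,196 = 0.845255.
Expected number = 10,000 × 0.845255 = 8453.

8453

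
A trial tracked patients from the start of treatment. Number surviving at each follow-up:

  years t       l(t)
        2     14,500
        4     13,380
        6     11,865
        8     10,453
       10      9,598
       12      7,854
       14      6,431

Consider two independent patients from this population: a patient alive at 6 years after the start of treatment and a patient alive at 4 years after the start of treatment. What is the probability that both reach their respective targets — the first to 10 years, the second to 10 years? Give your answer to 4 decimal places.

p₁ = l(10)/l(6) = 9,598/11,865 = 0.808934; p₂ = l(10)/l(4) = 9,598/13,380 = 0.717339.
P(both) = p₁ × p₂ = 0.808934 × 0.717339 = 0.580280.

0.5803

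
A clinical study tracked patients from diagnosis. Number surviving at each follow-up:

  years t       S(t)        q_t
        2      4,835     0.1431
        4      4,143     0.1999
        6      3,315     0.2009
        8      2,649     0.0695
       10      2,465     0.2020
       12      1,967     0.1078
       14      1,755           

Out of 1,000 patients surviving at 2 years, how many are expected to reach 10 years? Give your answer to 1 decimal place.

The relevant probability is 2,465/4,835 = 0.509824.
Expected number = 1,000 × 0.509824 = 509.8.

509.8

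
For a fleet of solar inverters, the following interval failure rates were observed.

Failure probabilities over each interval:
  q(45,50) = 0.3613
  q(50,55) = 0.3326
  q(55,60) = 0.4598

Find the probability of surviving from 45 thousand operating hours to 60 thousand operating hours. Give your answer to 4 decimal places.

0.2303

Chaining the interval survival probabilities: (1 − 0.3613) × (1 − 0.3326) × (1 − 0.4598).
= 0.6387 × 0.6674 × 0.5402 = 0.230270.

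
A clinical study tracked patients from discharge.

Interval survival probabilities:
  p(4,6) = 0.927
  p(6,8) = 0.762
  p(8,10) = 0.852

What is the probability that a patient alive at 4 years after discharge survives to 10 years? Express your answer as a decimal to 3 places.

P(survive 4→10) = 0.927 × 0.762 × 0.852.
= 0.601831.

0.602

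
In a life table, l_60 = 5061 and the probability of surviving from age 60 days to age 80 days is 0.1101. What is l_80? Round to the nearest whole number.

l_80 = l_60 × p = 5061 × 0.1101 = 557.

557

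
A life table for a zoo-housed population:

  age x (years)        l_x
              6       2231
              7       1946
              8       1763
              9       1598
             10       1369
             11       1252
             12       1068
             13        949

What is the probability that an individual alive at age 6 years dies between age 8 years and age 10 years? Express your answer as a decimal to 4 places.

This is the probability of reaching 8 but not 10, conditional on being alive at 6: (l_8 − l_10) / l_6.
= (1763 − 1369) / 2231 = 394 / 2231 = 0.176602.

0.1766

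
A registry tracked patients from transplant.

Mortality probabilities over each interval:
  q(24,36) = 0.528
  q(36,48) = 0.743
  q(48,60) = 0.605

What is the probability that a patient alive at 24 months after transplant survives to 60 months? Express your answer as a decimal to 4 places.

0.0479

P(survive 24→60) = (1 − 0.528) × (1 − 0.743) × (1 − 0.605).
= 0.472 × 0.257 × 0.395 = 0.047915.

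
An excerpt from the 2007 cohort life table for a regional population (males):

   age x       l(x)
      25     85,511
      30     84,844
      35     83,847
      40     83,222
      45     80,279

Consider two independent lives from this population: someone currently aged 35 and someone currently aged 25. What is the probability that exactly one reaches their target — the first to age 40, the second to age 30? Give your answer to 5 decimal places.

0.01514

p₁ = l(40)/l(35) = 83,222/83,847 = 0.992546; p₂ = l(30)/l(25) = 84,844/85,511 = 0.992200.
P(exactly one) = p₁(1−p₂) + (1−p₁)p₂ = 0.007742 + 0.007396 = 0.015138.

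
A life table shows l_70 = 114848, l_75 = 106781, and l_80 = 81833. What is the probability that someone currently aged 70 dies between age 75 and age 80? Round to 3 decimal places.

0.217

This is the probability of reaching 75 but not 80, conditional on being alive at 70: (l_75 − l_80) / l_70.
= (106781 − 81833) / 114848 = 24948 / 114848 = 0.217226.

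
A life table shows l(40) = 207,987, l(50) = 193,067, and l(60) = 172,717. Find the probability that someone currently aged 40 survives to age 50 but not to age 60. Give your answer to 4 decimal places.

This is the probability of reaching 50 but not 60, conditional on being alive at 40: (l(50) − l(60)) / l(40).
= (193,067 − 172,717) / 207,987 = 20,350 / 207,987 = 0.097843.

0.0978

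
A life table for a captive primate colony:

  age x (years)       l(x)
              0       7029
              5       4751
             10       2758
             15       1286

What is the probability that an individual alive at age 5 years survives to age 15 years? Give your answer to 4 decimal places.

The conditional survival probability is l(15)/l(5) = 1286/4751 = 0.270680.

0.2707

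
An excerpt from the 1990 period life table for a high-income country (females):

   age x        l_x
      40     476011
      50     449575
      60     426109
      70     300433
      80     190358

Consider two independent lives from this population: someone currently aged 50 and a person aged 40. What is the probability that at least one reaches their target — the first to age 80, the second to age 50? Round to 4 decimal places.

p₁ = l_80/l_50 = 190358/449575 = 0.423418; p₂ = l_50/l_40 = 449575/476011 = 0.944463.
P(at least one) = 1 − (1−p₁)(1−p₂) = 1 − 0.576582 × 0.055537 = 0.967978.

0.9680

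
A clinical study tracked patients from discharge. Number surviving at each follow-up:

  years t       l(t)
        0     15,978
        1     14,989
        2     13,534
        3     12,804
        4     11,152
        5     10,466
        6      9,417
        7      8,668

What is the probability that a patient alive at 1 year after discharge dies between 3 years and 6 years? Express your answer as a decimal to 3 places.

This is the probability of reaching 3 but not 6, conditional on being alive at 1: (l(3) − l(6)) / l(1).
= (12,804 − 9,417) / 14,989 = 3,387 / 14,989 = 0.225966.

0.226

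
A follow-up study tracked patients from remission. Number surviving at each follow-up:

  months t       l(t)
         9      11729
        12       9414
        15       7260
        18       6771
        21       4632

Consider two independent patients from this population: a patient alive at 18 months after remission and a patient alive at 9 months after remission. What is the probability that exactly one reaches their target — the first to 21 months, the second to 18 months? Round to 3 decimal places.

0.472

p₁ = l(21)/l(18) = 4632/6771 = 0.684094; p₂ = l(18)/l(9) = 6771/11729 = 0.577287.
P(exactly one) = p₁(1−p₂) + (1−p₁)p₂ = 0.289175 + 0.182368 = 0.471544.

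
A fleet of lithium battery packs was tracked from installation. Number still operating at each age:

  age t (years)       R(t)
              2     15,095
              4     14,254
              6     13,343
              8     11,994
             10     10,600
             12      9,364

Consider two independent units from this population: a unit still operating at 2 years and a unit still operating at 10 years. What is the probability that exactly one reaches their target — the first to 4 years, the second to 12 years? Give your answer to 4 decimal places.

p₁ = R(4)/R(2) = 14,254/15,095 = 0.944286; p₂ = R(12)/R(10) = 9,364/10,600 = 0.883396.
P(exactly one) = p₁(1−p₂) + (1−p₁)p₂ = 0.110108 + 0.049218 = 0.159325.

0.1593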